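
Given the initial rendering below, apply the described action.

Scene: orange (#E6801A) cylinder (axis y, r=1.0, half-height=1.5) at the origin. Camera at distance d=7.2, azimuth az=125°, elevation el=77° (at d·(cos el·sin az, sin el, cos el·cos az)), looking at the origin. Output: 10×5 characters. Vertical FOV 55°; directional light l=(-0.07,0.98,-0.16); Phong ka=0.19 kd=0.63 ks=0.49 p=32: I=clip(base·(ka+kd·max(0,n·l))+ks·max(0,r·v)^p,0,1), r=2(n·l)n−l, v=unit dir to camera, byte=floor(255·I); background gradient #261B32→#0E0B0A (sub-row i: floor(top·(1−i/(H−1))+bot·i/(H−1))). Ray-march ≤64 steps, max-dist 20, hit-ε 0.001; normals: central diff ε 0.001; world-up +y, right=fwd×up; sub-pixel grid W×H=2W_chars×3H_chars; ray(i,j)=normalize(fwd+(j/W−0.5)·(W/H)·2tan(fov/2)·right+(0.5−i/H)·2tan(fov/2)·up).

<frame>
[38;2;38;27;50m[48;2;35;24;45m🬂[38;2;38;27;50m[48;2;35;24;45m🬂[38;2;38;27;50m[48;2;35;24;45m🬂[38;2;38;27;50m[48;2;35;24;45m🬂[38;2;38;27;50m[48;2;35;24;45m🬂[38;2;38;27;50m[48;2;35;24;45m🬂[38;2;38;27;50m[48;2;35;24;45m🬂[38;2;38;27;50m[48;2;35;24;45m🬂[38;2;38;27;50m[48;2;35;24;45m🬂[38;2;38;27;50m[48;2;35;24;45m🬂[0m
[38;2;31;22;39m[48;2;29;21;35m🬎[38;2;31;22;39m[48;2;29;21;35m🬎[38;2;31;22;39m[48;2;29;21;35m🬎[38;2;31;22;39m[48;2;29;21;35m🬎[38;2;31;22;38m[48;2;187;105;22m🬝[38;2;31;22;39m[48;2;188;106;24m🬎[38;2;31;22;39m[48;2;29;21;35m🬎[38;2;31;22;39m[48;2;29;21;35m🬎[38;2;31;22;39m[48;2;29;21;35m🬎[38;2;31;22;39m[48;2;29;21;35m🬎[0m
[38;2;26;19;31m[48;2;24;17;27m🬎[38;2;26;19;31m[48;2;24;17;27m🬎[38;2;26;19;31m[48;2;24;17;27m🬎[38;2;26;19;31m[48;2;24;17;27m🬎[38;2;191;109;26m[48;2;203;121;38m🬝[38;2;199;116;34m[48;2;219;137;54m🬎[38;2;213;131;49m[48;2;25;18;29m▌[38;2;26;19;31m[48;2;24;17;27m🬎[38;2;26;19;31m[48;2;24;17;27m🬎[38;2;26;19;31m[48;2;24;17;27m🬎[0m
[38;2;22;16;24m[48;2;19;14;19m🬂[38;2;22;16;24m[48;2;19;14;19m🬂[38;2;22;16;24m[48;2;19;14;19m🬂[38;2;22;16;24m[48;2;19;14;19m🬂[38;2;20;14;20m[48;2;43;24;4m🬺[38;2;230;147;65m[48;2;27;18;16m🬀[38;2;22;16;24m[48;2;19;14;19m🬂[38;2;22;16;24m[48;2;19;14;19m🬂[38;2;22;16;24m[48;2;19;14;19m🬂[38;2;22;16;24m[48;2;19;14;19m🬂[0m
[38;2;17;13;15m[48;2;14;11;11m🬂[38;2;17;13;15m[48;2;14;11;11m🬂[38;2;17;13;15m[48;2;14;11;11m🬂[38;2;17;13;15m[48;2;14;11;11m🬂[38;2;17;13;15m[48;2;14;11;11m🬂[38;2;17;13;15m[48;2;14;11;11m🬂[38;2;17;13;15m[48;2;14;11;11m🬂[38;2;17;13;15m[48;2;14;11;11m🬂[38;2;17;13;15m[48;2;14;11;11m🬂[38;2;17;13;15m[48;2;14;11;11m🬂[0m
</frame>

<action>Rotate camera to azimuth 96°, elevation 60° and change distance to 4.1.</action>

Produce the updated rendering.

<frame>
[38;2;38;27;50m[48;2;35;24;45m🬂[38;2;38;27;50m[48;2;35;24;45m🬂[38;2;38;27;50m[48;2;35;24;45m🬂[38;2;37;26;48m[48;2;185;103;20m🬎[38;2;38;27;50m[48;2;185;103;20m🬂[38;2;38;27;50m[48;2;185;103;20m🬂[38;2;185;103;20m[48;2;37;26;49m🬱[38;2;185;103;20m[48;2;36;25;47m🬏[38;2;38;27;50m[48;2;35;24;45m🬂[38;2;38;27;50m[48;2;35;24;45m🬂[0m
[38;2;31;22;39m[48;2;29;21;35m🬎[38;2;31;22;39m[48;2;29;21;35m🬎[38;2;185;103;20m[48;2;31;22;38m🬦[38;2;185;103;20m[48;2;185;103;20m [38;2;185;103;20m[48;2;185;103;21m🬎[38;2;185;103;20m[48;2;185;103;21m🬂[38;2;185;103;20m[48;2;185;103;21m🬂[38;2;185;103;20m[48;2;32;23;41m🬺[38;2;31;22;39m[48;2;29;21;35m🬎[38;2;31;22;39m[48;2;29;21;35m🬎[0m
[38;2;26;19;31m[48;2;24;17;27m🬎[38;2;26;19;31m[48;2;24;17;27m🬎[38;2;26;19;31m[48;2;24;17;27m🬎[38;2;185;103;21m[48;2;36;21;11m🬊[38;2;43;24;4m[48;2;185;103;21m🬏[38;2;186;103;21m[48;2;188;106;24m🬎[38;2;186;104;21m[48;2;47;25;5m🬎[38;2;186;103;21m[48;2;31;20;24m🬀[38;2;26;19;31m[48;2;24;17;27m🬎[38;2;26;19;31m[48;2;24;17;27m🬎[0m
[38;2;22;16;24m[48;2;19;14;19m🬂[38;2;22;16;24m[48;2;19;14;19m🬂[38;2;22;16;24m[48;2;19;14;19m🬂[38;2;20;14;20m[48;2;43;24;4m🬺[38;2;43;24;4m[48;2;43;24;4m [38;2;43;24;4m[48;2;43;24;4m [38;2;49;27;5m[48;2;19;14;19m🬕[38;2;22;16;24m[48;2;19;14;19m🬂[38;2;22;16;24m[48;2;19;14;19m🬂[38;2;22;16;24m[48;2;19;14;19m🬂[0m
[38;2;17;13;15m[48;2;14;11;11m🬂[38;2;17;13;15m[48;2;14;11;11m🬂[38;2;17;13;15m[48;2;14;11;11m🬂[38;2;17;13;15m[48;2;14;11;11m🬂[38;2;43;24;4m[48;2;15;11;11m🬁[38;2;43;24;4m[48;2;14;11;11m🬂[38;2;17;13;15m[48;2;14;11;11m🬂[38;2;17;13;15m[48;2;14;11;11m🬂[38;2;17;13;15m[48;2;14;11;11m🬂[38;2;17;13;15m[48;2;14;11;11m🬂[0m
</frame>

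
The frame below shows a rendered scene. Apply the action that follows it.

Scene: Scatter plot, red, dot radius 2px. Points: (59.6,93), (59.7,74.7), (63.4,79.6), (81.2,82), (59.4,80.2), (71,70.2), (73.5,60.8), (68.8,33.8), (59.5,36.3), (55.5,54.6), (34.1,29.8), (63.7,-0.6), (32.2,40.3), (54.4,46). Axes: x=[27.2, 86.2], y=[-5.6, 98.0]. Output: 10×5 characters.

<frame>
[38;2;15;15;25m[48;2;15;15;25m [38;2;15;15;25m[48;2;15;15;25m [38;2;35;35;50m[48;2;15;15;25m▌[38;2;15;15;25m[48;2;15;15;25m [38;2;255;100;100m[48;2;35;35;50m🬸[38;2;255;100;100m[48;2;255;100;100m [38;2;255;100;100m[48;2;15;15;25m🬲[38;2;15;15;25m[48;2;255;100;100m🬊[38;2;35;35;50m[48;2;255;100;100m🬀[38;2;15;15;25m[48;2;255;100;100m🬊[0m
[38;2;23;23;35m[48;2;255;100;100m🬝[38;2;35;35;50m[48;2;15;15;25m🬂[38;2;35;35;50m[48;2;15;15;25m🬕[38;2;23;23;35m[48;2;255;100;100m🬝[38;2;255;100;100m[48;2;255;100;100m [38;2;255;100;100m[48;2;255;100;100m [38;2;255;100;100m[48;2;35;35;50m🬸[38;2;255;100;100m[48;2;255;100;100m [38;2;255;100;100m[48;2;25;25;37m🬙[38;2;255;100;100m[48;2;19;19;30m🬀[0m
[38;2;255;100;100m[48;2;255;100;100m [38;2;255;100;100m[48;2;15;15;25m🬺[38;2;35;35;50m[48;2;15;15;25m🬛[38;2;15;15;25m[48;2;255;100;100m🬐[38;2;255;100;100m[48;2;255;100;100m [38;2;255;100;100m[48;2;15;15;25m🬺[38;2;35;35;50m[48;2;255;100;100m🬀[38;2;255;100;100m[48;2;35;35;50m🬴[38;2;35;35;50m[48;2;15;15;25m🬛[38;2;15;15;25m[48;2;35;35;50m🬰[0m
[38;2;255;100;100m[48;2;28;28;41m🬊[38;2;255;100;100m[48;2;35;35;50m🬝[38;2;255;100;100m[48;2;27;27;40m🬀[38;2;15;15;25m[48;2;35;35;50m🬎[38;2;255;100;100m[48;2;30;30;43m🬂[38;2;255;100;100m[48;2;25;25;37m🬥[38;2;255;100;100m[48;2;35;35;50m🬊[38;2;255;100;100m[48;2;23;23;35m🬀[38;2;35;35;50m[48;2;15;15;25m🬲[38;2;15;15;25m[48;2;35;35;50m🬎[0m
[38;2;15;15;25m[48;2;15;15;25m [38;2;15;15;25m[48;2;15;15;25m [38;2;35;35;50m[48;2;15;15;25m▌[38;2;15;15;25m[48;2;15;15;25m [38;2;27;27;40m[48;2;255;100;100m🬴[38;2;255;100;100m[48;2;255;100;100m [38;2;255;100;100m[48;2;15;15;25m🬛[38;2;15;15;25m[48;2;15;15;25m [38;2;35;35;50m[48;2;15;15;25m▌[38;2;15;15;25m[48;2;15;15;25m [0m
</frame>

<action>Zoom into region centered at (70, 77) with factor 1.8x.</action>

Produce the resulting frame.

<frame>
[38;2;15;15;25m[48;2;15;15;25m [38;2;15;15;25m[48;2;255;100;100m🬆[38;2;23;23;35m[48;2;255;100;100m🬬[38;2;15;15;25m[48;2;15;15;25m [38;2;35;35;50m[48;2;15;15;25m▌[38;2;15;15;25m[48;2;15;15;25m [38;2;35;35;50m[48;2;15;15;25m▌[38;2;15;15;25m[48;2;15;15;25m [38;2;35;35;50m[48;2;15;15;25m▌[38;2;15;15;25m[48;2;15;15;25m [0m
[38;2;255;100;100m[48;2;19;19;30m🬁[38;2;255;100;100m[48;2;255;100;100m [38;2;255;100;100m[48;2;255;100;100m [38;2;23;23;35m[48;2;255;100;100m🬬[38;2;35;35;50m[48;2;15;15;25m🬕[38;2;35;35;50m[48;2;15;15;25m🬂[38;2;31;31;45m[48;2;255;100;100m🬝[38;2;35;35;50m[48;2;255;100;100m🬀[38;2;255;100;100m[48;2;28;28;41m🬱[38;2;35;35;50m[48;2;15;15;25m🬂[0m
[38;2;20;20;31m[48;2;255;100;100m🬲[38;2;255;100;100m[48;2;255;100;100m [38;2;255;100;100m[48;2;255;100;100m [38;2;255;100;100m[48;2;21;21;33m🬆[38;2;28;28;41m[48;2;255;100;100m🬆[38;2;255;100;100m[48;2;15;15;25m🬺[38;2;27;27;40m[48;2;255;100;100m🬬[38;2;255;100;100m[48;2;21;21;33m🬊[38;2;255;100;100m[48;2;27;27;40m🬀[38;2;15;15;25m[48;2;35;35;50m🬰[0m
[38;2;15;15;25m[48;2;255;100;100m🬆[38;2;20;20;31m[48;2;255;100;100m🬪[38;2;35;35;50m[48;2;15;15;25m🬲[38;2;15;15;25m[48;2;35;35;50m🬎[38;2;35;35;50m[48;2;255;100;100m🬲[38;2;255;100;100m[48;2;255;100;100m [38;2;255;100;100m[48;2;25;25;37m🬛[38;2;15;15;25m[48;2;35;35;50m🬎[38;2;35;35;50m[48;2;15;15;25m🬲[38;2;15;15;25m[48;2;35;35;50m🬎[0m
[38;2;255;100;100m[48;2;255;100;100m [38;2;255;100;100m[48;2;15;15;25m🬕[38;2;35;35;50m[48;2;15;15;25m▌[38;2;15;15;25m[48;2;15;15;25m [38;2;35;35;50m[48;2;15;15;25m▌[38;2;15;15;25m[48;2;255;100;100m🬺[38;2;35;35;50m[48;2;15;15;25m▌[38;2;15;15;25m[48;2;15;15;25m [38;2;35;35;50m[48;2;15;15;25m▌[38;2;15;15;25m[48;2;15;15;25m [0m
</frame>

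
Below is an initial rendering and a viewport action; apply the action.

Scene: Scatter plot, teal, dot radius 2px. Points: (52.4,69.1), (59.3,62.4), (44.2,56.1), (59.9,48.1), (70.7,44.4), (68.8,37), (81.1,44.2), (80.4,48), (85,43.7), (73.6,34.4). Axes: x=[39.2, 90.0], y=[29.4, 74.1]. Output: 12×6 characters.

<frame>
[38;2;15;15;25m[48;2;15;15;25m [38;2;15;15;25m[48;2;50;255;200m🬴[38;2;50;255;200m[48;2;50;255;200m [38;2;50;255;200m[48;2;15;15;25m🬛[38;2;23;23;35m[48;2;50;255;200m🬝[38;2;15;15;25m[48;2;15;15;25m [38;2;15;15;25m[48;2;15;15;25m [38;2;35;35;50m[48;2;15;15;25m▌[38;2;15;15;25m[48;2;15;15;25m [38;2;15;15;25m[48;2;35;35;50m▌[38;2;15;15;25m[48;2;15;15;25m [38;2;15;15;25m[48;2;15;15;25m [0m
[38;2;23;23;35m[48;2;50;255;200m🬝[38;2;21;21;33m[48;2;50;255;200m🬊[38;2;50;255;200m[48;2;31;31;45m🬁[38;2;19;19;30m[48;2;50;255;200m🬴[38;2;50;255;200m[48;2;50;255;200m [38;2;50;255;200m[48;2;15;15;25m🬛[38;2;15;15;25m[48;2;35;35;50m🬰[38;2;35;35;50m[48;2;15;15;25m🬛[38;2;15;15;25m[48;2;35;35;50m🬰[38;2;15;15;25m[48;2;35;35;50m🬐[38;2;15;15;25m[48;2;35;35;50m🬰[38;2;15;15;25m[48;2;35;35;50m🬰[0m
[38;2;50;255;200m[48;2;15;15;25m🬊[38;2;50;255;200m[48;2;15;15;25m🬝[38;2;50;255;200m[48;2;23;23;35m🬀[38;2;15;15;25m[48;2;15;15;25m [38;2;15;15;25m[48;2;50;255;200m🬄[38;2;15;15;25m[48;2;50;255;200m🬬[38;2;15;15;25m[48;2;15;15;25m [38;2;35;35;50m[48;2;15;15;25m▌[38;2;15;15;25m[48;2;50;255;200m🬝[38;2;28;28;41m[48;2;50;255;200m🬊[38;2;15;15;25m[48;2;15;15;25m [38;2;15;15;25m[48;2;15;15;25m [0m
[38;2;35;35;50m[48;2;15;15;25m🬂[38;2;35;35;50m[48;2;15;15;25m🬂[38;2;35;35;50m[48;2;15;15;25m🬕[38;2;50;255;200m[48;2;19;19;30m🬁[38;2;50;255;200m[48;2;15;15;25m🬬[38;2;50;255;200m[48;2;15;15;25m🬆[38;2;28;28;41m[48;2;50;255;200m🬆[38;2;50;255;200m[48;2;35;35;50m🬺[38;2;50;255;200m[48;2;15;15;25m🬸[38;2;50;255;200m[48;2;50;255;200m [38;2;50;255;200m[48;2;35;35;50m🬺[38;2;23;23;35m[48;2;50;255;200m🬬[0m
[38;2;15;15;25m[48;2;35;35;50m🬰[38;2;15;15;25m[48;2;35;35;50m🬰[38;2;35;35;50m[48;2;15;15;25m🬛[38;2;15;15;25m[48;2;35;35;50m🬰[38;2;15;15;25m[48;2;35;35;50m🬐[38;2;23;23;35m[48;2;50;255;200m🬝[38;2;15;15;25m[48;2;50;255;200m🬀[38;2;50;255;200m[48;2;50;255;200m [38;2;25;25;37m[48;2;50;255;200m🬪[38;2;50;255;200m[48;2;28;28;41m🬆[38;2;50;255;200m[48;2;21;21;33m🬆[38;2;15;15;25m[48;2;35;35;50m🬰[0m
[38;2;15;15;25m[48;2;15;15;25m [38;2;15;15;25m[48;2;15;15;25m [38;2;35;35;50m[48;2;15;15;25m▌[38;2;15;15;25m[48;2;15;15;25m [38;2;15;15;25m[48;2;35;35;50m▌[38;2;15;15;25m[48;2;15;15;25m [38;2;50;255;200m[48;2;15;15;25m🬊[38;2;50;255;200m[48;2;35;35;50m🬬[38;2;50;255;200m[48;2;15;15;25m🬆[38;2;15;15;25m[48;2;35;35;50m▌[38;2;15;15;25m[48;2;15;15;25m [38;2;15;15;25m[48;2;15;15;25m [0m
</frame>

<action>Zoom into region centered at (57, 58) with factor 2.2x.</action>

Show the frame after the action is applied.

<frame>
[38;2;15;15;25m[48;2;15;15;25m [38;2;15;15;25m[48;2;15;15;25m [38;2;50;255;200m[48;2;28;28;41m🬊[38;2;50;255;200m[48;2;15;15;25m🬝[38;2;50;255;200m[48;2;27;27;40m🬀[38;2;15;15;25m[48;2;15;15;25m [38;2;15;15;25m[48;2;50;255;200m🬝[38;2;35;35;50m[48;2;15;15;25m▌[38;2;15;15;25m[48;2;15;15;25m [38;2;15;15;25m[48;2;35;35;50m▌[38;2;15;15;25m[48;2;15;15;25m [38;2;15;15;25m[48;2;15;15;25m [0m
[38;2;15;15;25m[48;2;35;35;50m🬰[38;2;15;15;25m[48;2;35;35;50m🬰[38;2;35;35;50m[48;2;15;15;25m🬛[38;2;15;15;25m[48;2;35;35;50m🬰[38;2;15;15;25m[48;2;35;35;50m🬐[38;2;19;19;30m[48;2;50;255;200m🬴[38;2;50;255;200m[48;2;50;255;200m [38;2;50;255;200m[48;2;15;15;25m🬛[38;2;15;15;25m[48;2;35;35;50m🬰[38;2;15;15;25m[48;2;35;35;50m🬐[38;2;15;15;25m[48;2;35;35;50m🬰[38;2;15;15;25m[48;2;35;35;50m🬰[0m
[38;2;15;15;25m[48;2;15;15;25m [38;2;15;15;25m[48;2;15;15;25m [38;2;35;35;50m[48;2;15;15;25m▌[38;2;15;15;25m[48;2;15;15;25m [38;2;15;15;25m[48;2;35;35;50m▌[38;2;15;15;25m[48;2;15;15;25m [38;2;15;15;25m[48;2;50;255;200m🬺[38;2;35;35;50m[48;2;15;15;25m▌[38;2;15;15;25m[48;2;15;15;25m [38;2;15;15;25m[48;2;35;35;50m▌[38;2;15;15;25m[48;2;15;15;25m [38;2;15;15;25m[48;2;15;15;25m [0m
[38;2;35;35;50m[48;2;15;15;25m🬂[38;2;35;35;50m[48;2;15;15;25m🬂[38;2;35;35;50m[48;2;15;15;25m🬕[38;2;35;35;50m[48;2;15;15;25m🬂[38;2;35;35;50m[48;2;15;15;25m🬨[38;2;35;35;50m[48;2;15;15;25m🬂[38;2;35;35;50m[48;2;15;15;25m🬂[38;2;35;35;50m[48;2;15;15;25m🬕[38;2;35;35;50m[48;2;15;15;25m🬂[38;2;35;35;50m[48;2;15;15;25m🬨[38;2;35;35;50m[48;2;15;15;25m🬂[38;2;35;35;50m[48;2;15;15;25m🬂[0m
[38;2;15;15;25m[48;2;35;35;50m🬰[38;2;15;15;25m[48;2;35;35;50m🬰[38;2;35;35;50m[48;2;15;15;25m🬛[38;2;15;15;25m[48;2;35;35;50m🬰[38;2;15;15;25m[48;2;35;35;50m🬐[38;2;15;15;25m[48;2;35;35;50m🬰[38;2;15;15;25m[48;2;35;35;50m🬰[38;2;27;27;40m[48;2;50;255;200m🬬[38;2;15;15;25m[48;2;35;35;50m🬰[38;2;15;15;25m[48;2;35;35;50m🬐[38;2;15;15;25m[48;2;35;35;50m🬰[38;2;15;15;25m[48;2;35;35;50m🬰[0m
[38;2;15;15;25m[48;2;15;15;25m [38;2;15;15;25m[48;2;15;15;25m [38;2;35;35;50m[48;2;15;15;25m▌[38;2;15;15;25m[48;2;15;15;25m [38;2;15;15;25m[48;2;35;35;50m▌[38;2;15;15;25m[48;2;15;15;25m [38;2;15;15;25m[48;2;50;255;200m🬐[38;2;50;255;200m[48;2;50;255;200m [38;2;15;15;25m[48;2;50;255;200m🬸[38;2;15;15;25m[48;2;35;35;50m▌[38;2;15;15;25m[48;2;15;15;25m [38;2;15;15;25m[48;2;15;15;25m [0m
</frame>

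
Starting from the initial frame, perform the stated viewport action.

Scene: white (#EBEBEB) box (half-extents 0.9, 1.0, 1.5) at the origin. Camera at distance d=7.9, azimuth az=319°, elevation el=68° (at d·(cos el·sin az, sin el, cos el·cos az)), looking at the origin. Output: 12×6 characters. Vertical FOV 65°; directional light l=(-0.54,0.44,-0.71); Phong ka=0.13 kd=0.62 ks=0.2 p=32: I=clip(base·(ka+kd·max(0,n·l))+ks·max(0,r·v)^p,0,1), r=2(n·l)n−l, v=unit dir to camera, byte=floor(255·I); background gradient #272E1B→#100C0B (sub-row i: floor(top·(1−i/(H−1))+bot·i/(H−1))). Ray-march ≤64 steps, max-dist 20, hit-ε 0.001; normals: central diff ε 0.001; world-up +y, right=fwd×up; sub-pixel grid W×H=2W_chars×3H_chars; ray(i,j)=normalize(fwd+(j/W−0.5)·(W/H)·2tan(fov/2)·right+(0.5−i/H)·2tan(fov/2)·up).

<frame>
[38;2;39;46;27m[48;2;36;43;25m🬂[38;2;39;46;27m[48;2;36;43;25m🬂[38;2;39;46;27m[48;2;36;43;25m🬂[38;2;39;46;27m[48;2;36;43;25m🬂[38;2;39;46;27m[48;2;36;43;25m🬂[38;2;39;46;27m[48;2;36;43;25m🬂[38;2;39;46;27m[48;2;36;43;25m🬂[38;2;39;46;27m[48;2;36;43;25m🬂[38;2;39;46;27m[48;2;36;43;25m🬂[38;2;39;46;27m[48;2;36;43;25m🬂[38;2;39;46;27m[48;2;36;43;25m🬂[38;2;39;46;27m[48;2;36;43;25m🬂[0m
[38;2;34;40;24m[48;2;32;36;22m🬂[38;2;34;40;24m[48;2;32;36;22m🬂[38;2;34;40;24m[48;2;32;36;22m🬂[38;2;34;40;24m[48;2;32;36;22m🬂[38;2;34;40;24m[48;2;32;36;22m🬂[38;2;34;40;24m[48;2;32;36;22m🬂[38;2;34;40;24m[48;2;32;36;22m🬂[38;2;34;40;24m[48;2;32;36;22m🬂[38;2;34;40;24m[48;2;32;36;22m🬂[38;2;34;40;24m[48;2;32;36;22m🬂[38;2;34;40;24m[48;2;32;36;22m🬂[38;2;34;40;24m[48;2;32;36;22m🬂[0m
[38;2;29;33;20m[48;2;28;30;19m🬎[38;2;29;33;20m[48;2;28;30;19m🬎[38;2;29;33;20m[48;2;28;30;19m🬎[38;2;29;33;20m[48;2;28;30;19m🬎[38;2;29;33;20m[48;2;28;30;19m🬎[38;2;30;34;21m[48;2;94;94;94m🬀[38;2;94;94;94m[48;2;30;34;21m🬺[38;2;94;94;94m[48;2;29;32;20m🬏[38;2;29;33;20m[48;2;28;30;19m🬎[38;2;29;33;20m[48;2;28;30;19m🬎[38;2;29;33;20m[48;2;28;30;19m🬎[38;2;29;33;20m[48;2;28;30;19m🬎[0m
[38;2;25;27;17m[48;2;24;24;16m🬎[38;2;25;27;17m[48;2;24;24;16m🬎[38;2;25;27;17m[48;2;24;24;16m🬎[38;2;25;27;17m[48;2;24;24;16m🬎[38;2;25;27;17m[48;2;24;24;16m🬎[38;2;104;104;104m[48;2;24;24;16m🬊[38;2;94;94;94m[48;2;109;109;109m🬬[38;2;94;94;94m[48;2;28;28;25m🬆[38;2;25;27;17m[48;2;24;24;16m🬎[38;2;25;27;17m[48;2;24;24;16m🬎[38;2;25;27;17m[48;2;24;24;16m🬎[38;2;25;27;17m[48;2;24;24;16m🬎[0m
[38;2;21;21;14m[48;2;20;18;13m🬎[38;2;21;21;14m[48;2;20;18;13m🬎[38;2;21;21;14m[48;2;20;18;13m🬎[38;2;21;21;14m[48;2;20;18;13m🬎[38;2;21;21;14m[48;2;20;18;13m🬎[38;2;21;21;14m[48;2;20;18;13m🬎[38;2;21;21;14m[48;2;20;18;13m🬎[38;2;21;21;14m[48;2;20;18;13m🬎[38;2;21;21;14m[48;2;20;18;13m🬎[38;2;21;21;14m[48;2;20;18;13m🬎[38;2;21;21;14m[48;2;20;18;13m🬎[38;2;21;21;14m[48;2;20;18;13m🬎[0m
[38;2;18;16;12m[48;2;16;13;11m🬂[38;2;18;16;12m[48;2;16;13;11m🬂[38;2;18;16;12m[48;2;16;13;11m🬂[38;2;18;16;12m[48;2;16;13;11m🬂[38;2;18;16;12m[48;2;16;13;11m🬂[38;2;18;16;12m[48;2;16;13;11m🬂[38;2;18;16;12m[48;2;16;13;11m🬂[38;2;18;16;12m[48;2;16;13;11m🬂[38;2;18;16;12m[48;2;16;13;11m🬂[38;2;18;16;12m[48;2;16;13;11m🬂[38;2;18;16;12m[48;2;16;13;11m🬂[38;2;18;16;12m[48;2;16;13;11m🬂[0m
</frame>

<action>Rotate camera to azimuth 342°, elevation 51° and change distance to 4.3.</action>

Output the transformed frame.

<frame>
[38;2;39;46;27m[48;2;36;43;25m🬂[38;2;39;46;27m[48;2;36;43;25m🬂[38;2;39;46;27m[48;2;36;43;25m🬂[38;2;39;46;27m[48;2;36;43;25m🬂[38;2;39;46;27m[48;2;36;43;25m🬂[38;2;39;46;27m[48;2;36;43;25m🬂[38;2;39;46;27m[48;2;36;43;25m🬂[38;2;39;46;27m[48;2;36;43;25m🬂[38;2;39;46;27m[48;2;36;43;25m🬂[38;2;39;46;27m[48;2;36;43;25m🬂[38;2;39;46;27m[48;2;36;43;25m🬂[38;2;39;46;27m[48;2;36;43;25m🬂[0m
[38;2;34;40;24m[48;2;32;36;22m🬂[38;2;34;40;24m[48;2;32;36;22m🬂[38;2;34;40;24m[48;2;32;36;22m🬂[38;2;34;40;24m[48;2;32;36;22m🬂[38;2;34;40;24m[48;2;94;94;94m🬂[38;2;34;40;24m[48;2;94;94;94m🬂[38;2;34;40;24m[48;2;94;94;94m🬂[38;2;94;94;94m[48;2;33;38;23m🬏[38;2;34;40;24m[48;2;32;36;22m🬂[38;2;34;40;24m[48;2;32;36;22m🬂[38;2;34;40;24m[48;2;32;36;22m🬂[38;2;34;40;24m[48;2;32;36;22m🬂[0m
[38;2;29;33;20m[48;2;28;30;19m🬎[38;2;29;33;20m[48;2;28;30;19m🬎[38;2;29;33;20m[48;2;28;30;19m🬎[38;2;29;33;20m[48;2;28;30;19m🬎[38;2;94;94;94m[48;2;29;32;20m▐[38;2;94;94;94m[48;2;94;94;94m [38;2;94;94;94m[48;2;94;94;94m [38;2;94;94;94m[48;2;94;94;94m [38;2;94;94;94m[48;2;29;32;20m🬓[38;2;29;33;20m[48;2;28;30;19m🬎[38;2;29;33;20m[48;2;28;30;19m🬎[38;2;29;33;20m[48;2;28;30;19m🬎[0m
[38;2;25;27;17m[48;2;24;24;16m🬎[38;2;25;27;17m[48;2;24;24;16m🬎[38;2;25;27;17m[48;2;24;24;16m🬎[38;2;25;27;17m[48;2;24;24;16m🬎[38;2;94;94;94m[48;2;24;25;16m🬁[38;2;94;94;94m[48;2;94;94;94m [38;2;94;94;94m[48;2;94;94;94m [38;2;94;94;94m[48;2;94;94;94m [38;2;94;94;94m[48;2;30;30;30m🬝[38;2;94;94;94m[48;2;26;27;19m🬃[38;2;25;27;17m[48;2;24;24;16m🬎[38;2;25;27;17m[48;2;24;24;16m🬎[0m
[38;2;21;21;14m[48;2;20;18;13m🬎[38;2;21;21;14m[48;2;20;18;13m🬎[38;2;21;21;14m[48;2;20;18;13m🬎[38;2;21;21;14m[48;2;20;18;13m🬎[38;2;21;21;14m[48;2;20;18;13m🬎[38;2;94;94;94m[48;2;27;27;25m🬂[38;2;94;94;94m[48;2;30;30;30m🬂[38;2;30;30;30m[48;2;30;30;30m [38;2;30;30;30m[48;2;20;19;13m🬕[38;2;21;21;14m[48;2;20;18;13m🬎[38;2;21;21;14m[48;2;20;18;13m🬎[38;2;21;21;14m[48;2;20;18;13m🬎[0m
[38;2;18;16;12m[48;2;16;13;11m🬂[38;2;18;16;12m[48;2;16;13;11m🬂[38;2;18;16;12m[48;2;16;13;11m🬂[38;2;18;16;12m[48;2;16;13;11m🬂[38;2;18;16;12m[48;2;16;13;11m🬂[38;2;30;30;30m[48;2;16;13;11m🬁[38;2;30;30;30m[48;2;16;13;11m🬂[38;2;18;16;12m[48;2;16;13;11m🬂[38;2;18;16;12m[48;2;16;13;11m🬂[38;2;18;16;12m[48;2;16;13;11m🬂[38;2;18;16;12m[48;2;16;13;11m🬂[38;2;18;16;12m[48;2;16;13;11m🬂[0m
</frame>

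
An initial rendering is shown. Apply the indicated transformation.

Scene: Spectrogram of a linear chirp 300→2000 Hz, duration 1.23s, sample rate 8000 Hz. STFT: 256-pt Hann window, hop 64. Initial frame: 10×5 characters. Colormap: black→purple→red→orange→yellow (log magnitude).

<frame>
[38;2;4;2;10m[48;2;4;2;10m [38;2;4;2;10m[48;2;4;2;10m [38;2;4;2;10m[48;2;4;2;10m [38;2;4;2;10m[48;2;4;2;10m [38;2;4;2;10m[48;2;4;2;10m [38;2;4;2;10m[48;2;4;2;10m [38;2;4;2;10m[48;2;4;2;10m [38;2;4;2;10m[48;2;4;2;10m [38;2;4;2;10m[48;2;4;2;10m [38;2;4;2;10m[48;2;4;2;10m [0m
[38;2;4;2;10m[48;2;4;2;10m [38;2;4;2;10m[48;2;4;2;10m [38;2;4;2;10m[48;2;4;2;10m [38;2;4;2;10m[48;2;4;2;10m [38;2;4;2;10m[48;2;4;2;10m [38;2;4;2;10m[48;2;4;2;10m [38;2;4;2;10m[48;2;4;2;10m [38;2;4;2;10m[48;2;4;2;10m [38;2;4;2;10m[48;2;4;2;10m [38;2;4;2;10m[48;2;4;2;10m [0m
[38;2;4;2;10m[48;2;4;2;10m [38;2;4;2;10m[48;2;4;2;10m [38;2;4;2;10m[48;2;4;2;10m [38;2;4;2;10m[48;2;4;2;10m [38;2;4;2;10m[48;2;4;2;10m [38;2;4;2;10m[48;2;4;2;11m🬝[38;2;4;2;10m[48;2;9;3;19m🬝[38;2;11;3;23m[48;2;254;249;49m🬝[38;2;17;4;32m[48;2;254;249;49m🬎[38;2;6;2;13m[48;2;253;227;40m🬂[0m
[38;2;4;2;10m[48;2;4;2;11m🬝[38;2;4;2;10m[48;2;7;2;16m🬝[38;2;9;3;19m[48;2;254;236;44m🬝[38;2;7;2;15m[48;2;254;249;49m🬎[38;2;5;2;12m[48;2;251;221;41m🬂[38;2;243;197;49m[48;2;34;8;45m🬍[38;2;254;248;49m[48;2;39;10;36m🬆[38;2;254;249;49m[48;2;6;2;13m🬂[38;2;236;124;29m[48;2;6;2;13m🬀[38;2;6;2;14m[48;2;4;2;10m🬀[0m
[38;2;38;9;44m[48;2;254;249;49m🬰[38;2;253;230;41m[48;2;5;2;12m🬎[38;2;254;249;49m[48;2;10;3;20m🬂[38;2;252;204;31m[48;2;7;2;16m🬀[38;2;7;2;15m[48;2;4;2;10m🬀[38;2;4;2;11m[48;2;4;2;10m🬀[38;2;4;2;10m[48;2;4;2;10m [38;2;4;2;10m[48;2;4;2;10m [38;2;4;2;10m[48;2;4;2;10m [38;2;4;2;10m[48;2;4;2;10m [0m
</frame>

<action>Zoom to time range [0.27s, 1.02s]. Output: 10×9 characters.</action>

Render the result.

<frame>
[38;2;4;2;10m[48;2;4;2;10m [38;2;4;2;10m[48;2;4;2;10m [38;2;4;2;10m[48;2;4;2;10m [38;2;4;2;10m[48;2;4;2;10m [38;2;4;2;10m[48;2;4;2;10m [38;2;4;2;10m[48;2;4;2;10m [38;2;4;2;10m[48;2;4;2;10m [38;2;4;2;10m[48;2;4;2;10m [38;2;4;2;10m[48;2;4;2;10m [38;2;4;2;10m[48;2;4;2;10m [0m
[38;2;4;2;10m[48;2;4;2;10m [38;2;4;2;10m[48;2;4;2;10m [38;2;4;2;10m[48;2;4;2;10m [38;2;4;2;10m[48;2;4;2;10m [38;2;4;2;10m[48;2;4;2;10m [38;2;4;2;10m[48;2;4;2;10m [38;2;4;2;10m[48;2;4;2;10m [38;2;4;2;10m[48;2;4;2;10m [38;2;4;2;10m[48;2;4;2;10m [38;2;4;2;10m[48;2;4;2;10m [0m
[38;2;4;2;10m[48;2;4;2;10m [38;2;4;2;10m[48;2;4;2;10m [38;2;4;2;10m[48;2;4;2;10m [38;2;4;2;10m[48;2;4;2;10m [38;2;4;2;10m[48;2;4;2;10m [38;2;4;2;10m[48;2;4;2;10m [38;2;4;2;10m[48;2;4;2;10m [38;2;4;2;10m[48;2;4;2;10m [38;2;4;2;10m[48;2;4;2;10m [38;2;4;2;10m[48;2;4;2;10m [0m
[38;2;4;2;10m[48;2;4;2;10m [38;2;4;2;10m[48;2;4;2;10m [38;2;4;2;10m[48;2;4;2;10m [38;2;4;2;10m[48;2;4;2;10m [38;2;4;2;10m[48;2;4;2;10m [38;2;4;2;10m[48;2;4;2;10m [38;2;4;2;10m[48;2;4;2;10m [38;2;4;2;10m[48;2;4;2;10m [38;2;4;2;10m[48;2;4;2;10m [38;2;4;2;10m[48;2;4;2;10m [0m
[38;2;4;2;10m[48;2;4;2;10m [38;2;4;2;10m[48;2;4;2;10m [38;2;4;2;10m[48;2;4;2;10m [38;2;4;2;10m[48;2;4;2;10m [38;2;4;2;10m[48;2;4;2;10m [38;2;4;2;10m[48;2;4;2;10m [38;2;4;2;10m[48;2;4;2;10m [38;2;4;2;10m[48;2;4;2;11m🬝[38;2;4;2;10m[48;2;5;2;12m🬎[38;2;5;2;12m[48;2;24;6;44m🬝[0m
[38;2;4;2;10m[48;2;4;2;10m [38;2;4;2;10m[48;2;4;2;10m [38;2;4;2;10m[48;2;4;2;10m [38;2;4;2;10m[48;2;5;2;12m🬝[38;2;4;2;10m[48;2;9;3;19m🬝[38;2;6;2;14m[48;2;98;24;86m🬝[38;2;7;2;16m[48;2;253;222;38m🬎[38;2;18;4;34m[48;2;253;229;41m🬆[38;2;82;21;58m[48;2;254;246;48m🬡[38;2;250;218;43m[48;2;17;4;33m🬎[0m
[38;2;5;2;12m[48;2;14;4;28m🬝[38;2;19;5;27m[48;2;251;177;20m🬝[38;2;14;4;27m[48;2;254;249;49m🬎[38;2;15;4;29m[48;2;253;228;40m🬂[38;2;243;202;50m[48;2;90;23;67m🬜[38;2;253;236;43m[48;2;43;11;40m🬆[38;2;254;245;47m[48;2;8;2;18m🬂[38;2;119;30;85m[48;2;8;2;18m🬀[38;2;10;3;20m[48;2;4;2;10m🬀[38;2;5;2;12m[48;2;4;2;10m🬀[0m
[38;2;253;235;43m[48;2;11;3;22m🬎[38;2;254;249;49m[48;2;39;10;34m🬂[38;2;254;246;48m[48;2;32;8;27m🬀[38;2;28;7;50m[48;2;5;2;12m🬀[38;2;7;2;15m[48;2;4;2;10m🬀[38;2;4;2;11m[48;2;4;2;10m🬂[38;2;4;2;10m[48;2;4;2;10m [38;2;4;2;10m[48;2;4;2;10m [38;2;4;2;10m[48;2;4;2;10m [38;2;4;2;10m[48;2;4;2;10m [0m
[38;2;5;2;11m[48;2;4;2;10m🬂[38;2;4;2;11m[48;2;4;2;10m🬀[38;2;4;2;10m[48;2;4;2;10m [38;2;4;2;10m[48;2;4;2;10m [38;2;4;2;10m[48;2;4;2;10m [38;2;4;2;10m[48;2;4;2;10m [38;2;4;2;10m[48;2;4;2;10m [38;2;4;2;10m[48;2;4;2;10m [38;2;4;2;10m[48;2;4;2;10m [38;2;4;2;10m[48;2;4;2;10m [0m
</frame>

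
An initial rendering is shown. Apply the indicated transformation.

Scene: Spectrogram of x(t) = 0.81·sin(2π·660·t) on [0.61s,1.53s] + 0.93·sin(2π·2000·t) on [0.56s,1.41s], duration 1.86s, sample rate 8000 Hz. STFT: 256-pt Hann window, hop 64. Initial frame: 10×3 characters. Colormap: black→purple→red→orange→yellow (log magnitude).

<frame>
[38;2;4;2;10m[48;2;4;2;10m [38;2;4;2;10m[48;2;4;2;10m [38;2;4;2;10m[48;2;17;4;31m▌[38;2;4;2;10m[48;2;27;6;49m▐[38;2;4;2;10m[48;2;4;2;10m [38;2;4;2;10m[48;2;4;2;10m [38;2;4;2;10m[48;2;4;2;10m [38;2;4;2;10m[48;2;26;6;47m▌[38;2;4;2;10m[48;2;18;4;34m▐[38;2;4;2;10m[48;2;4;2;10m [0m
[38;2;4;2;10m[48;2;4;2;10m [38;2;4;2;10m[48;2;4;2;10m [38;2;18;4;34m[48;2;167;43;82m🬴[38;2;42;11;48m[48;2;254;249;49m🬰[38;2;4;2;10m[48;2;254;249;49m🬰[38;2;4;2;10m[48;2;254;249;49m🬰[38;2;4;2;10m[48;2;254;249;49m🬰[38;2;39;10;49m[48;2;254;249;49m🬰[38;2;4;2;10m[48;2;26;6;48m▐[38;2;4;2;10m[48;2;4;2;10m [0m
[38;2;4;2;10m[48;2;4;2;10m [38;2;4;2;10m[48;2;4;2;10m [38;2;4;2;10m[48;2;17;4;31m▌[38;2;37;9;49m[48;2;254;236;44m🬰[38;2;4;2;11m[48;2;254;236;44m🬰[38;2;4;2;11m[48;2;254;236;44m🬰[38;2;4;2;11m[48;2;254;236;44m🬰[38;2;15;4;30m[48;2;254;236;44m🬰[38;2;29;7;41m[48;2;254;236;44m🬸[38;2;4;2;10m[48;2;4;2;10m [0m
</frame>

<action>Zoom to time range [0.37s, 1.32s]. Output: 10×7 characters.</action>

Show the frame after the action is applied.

<frame>
[38;2;4;2;10m[48;2;4;2;10m [38;2;4;2;10m[48;2;17;4;32m▌[38;2;10;3;21m[48;2;21;5;39m▐[38;2;4;2;10m[48;2;4;2;10m [38;2;4;2;10m[48;2;4;2;10m [38;2;4;2;10m[48;2;4;2;10m [38;2;4;2;10m[48;2;4;2;10m [38;2;4;2;10m[48;2;4;2;10m [38;2;4;2;10m[48;2;4;2;10m [38;2;4;2;10m[48;2;4;2;10m [0m
[38;2;4;2;10m[48;2;4;2;10m [38;2;4;2;10m[48;2;20;5;37m▌[38;2;11;3;21m[48;2;26;6;46m▐[38;2;4;2;10m[48;2;4;2;10m [38;2;4;2;10m[48;2;4;2;10m [38;2;4;2;10m[48;2;4;2;10m [38;2;4;2;10m[48;2;4;2;10m [38;2;4;2;10m[48;2;4;2;10m [38;2;4;2;10m[48;2;4;2;10m [38;2;4;2;10m[48;2;4;2;10m [0m
[38;2;4;2;10m[48;2;4;2;10m [38;2;4;2;10m[48;2;33;7;59m▌[38;2;12;3;24m[48;2;42;9;72m▐[38;2;4;2;10m[48;2;4;2;10m [38;2;4;2;10m[48;2;4;2;10m [38;2;4;2;10m[48;2;4;2;10m [38;2;4;2;10m[48;2;4;2;10m [38;2;4;2;10m[48;2;4;2;10m [38;2;4;2;10m[48;2;4;2;10m [38;2;4;2;10m[48;2;4;2;10m [0m
[38;2;4;2;10m[48;2;4;2;10m [38;2;4;2;10m[48;2;149;46;76m▌[38;2;86;22;56m[48;2;254;249;49m🬰[38;2;4;2;11m[48;2;254;249;49m🬰[38;2;4;2;11m[48;2;254;249;49m🬰[38;2;4;2;11m[48;2;254;249;49m🬰[38;2;4;2;11m[48;2;254;249;49m🬰[38;2;4;2;11m[48;2;254;249;49m🬰[38;2;4;2;11m[48;2;254;249;49m🬰[38;2;4;2;11m[48;2;254;249;49m🬰[0m
[38;2;4;2;10m[48;2;4;2;10m [38;2;4;2;10m[48;2;33;7;59m▌[38;2;47;10;79m[48;2;27;6;49m🬄[38;2;4;2;10m[48;2;4;2;10m [38;2;4;2;10m[48;2;4;2;10m [38;2;4;2;10m[48;2;4;2;10m [38;2;4;2;10m[48;2;4;2;10m [38;2;4;2;10m[48;2;4;2;10m [38;2;4;2;10m[48;2;4;2;10m [38;2;4;2;10m[48;2;4;2;10m [0m
[38;2;4;2;10m[48;2;4;2;10m [38;2;4;2;10m[48;2;20;5;37m▌[38;2;90;22;77m[48;2;254;236;44m🬝[38;2;6;2;14m[48;2;254;236;44m🬎[38;2;6;2;14m[48;2;254;236;44m🬎[38;2;6;2;14m[48;2;254;236;44m🬎[38;2;6;2;14m[48;2;254;236;44m🬎[38;2;6;2;14m[48;2;254;236;44m🬎[38;2;6;2;14m[48;2;254;236;44m🬎[38;2;6;2;14m[48;2;254;236;44m🬎[0m
[38;2;4;2;10m[48;2;4;2;10m [38;2;4;2;10m[48;2;17;4;32m▌[38;2;143;36;83m[48;2;47;11;74m🬂[38;2;12;3;24m[48;2;4;2;10m🬂[38;2;12;3;24m[48;2;4;2;10m🬂[38;2;12;3;24m[48;2;4;2;10m🬂[38;2;12;3;24m[48;2;4;2;10m🬂[38;2;12;3;24m[48;2;4;2;10m🬂[38;2;12;3;24m[48;2;4;2;10m🬂[38;2;12;3;24m[48;2;4;2;10m🬂[0m
</frame>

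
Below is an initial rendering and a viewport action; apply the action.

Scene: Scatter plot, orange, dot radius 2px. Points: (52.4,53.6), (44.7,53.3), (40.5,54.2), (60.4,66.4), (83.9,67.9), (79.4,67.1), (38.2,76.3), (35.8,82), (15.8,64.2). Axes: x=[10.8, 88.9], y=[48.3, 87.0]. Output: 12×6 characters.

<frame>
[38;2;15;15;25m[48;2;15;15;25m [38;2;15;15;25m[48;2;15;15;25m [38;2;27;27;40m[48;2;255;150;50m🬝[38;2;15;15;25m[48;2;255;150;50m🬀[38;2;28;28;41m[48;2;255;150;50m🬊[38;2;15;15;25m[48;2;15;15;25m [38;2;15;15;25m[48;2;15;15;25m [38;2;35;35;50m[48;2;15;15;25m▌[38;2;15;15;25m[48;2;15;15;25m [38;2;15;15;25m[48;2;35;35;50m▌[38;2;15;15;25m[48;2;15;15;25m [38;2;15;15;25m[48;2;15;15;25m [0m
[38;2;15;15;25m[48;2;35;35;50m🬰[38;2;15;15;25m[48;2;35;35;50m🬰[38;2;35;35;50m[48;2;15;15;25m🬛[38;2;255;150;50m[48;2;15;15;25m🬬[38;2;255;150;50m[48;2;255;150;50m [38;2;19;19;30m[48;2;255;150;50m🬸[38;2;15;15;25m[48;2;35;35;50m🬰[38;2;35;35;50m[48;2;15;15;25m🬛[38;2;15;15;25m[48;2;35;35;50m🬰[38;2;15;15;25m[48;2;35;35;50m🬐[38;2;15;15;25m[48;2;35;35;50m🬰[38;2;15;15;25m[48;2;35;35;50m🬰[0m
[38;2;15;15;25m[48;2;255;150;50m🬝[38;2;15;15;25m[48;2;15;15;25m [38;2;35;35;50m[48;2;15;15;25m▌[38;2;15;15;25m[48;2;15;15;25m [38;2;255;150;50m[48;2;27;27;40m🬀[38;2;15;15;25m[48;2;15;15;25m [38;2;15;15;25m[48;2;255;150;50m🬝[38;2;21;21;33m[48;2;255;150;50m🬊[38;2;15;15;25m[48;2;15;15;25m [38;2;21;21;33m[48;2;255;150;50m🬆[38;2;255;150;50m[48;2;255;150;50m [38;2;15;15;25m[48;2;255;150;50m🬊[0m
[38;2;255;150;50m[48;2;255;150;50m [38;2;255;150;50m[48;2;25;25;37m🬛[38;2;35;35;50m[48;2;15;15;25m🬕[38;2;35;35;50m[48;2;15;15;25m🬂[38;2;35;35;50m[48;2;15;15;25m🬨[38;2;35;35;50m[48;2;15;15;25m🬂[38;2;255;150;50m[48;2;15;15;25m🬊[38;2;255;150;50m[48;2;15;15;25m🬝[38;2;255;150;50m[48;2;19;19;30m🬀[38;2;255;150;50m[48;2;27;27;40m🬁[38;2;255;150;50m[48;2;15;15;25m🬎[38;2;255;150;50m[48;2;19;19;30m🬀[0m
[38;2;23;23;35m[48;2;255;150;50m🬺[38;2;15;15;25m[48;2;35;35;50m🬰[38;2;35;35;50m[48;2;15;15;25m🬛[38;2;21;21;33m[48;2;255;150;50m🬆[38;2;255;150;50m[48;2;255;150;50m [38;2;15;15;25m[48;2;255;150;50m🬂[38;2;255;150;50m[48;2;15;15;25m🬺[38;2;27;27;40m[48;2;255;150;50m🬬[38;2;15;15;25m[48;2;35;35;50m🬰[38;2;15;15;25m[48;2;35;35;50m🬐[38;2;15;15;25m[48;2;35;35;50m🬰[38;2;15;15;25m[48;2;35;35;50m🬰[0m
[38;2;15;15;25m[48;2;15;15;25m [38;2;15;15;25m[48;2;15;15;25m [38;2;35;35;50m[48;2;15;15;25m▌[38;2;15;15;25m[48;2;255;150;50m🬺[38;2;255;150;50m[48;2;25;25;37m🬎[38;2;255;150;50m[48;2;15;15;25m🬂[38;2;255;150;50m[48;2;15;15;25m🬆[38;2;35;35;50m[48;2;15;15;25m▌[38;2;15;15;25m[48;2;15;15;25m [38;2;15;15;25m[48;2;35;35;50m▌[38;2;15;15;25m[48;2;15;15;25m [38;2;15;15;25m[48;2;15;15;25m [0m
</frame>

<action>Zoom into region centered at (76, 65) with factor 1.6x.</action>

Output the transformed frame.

<frame>
[38;2;15;15;25m[48;2;15;15;25m [38;2;15;15;25m[48;2;15;15;25m [38;2;35;35;50m[48;2;15;15;25m▌[38;2;15;15;25m[48;2;15;15;25m [38;2;15;15;25m[48;2;35;35;50m▌[38;2;15;15;25m[48;2;15;15;25m [38;2;15;15;25m[48;2;15;15;25m [38;2;35;35;50m[48;2;15;15;25m▌[38;2;15;15;25m[48;2;15;15;25m [38;2;15;15;25m[48;2;35;35;50m▌[38;2;15;15;25m[48;2;15;15;25m [38;2;15;15;25m[48;2;15;15;25m [0m
[38;2;15;15;25m[48;2;35;35;50m🬰[38;2;15;15;25m[48;2;35;35;50m🬰[38;2;27;27;40m[48;2;255;150;50m🬬[38;2;15;15;25m[48;2;35;35;50m🬰[38;2;15;15;25m[48;2;35;35;50m🬐[38;2;15;15;25m[48;2;35;35;50m🬰[38;2;23;23;35m[48;2;255;150;50m🬝[38;2;28;28;41m[48;2;255;150;50m🬆[38;2;23;23;35m[48;2;255;150;50m🬬[38;2;15;15;25m[48;2;35;35;50m🬐[38;2;15;15;25m[48;2;35;35;50m🬰[38;2;15;15;25m[48;2;35;35;50m🬰[0m
[38;2;15;15;25m[48;2;15;15;25m [38;2;15;15;25m[48;2;255;150;50m🬐[38;2;255;150;50m[48;2;255;150;50m [38;2;15;15;25m[48;2;255;150;50m🬸[38;2;15;15;25m[48;2;35;35;50m▌[38;2;15;15;25m[48;2;255;150;50m🬴[38;2;255;150;50m[48;2;255;150;50m [38;2;255;150;50m[48;2;255;150;50m [38;2;255;150;50m[48;2;15;15;25m🬆[38;2;15;15;25m[48;2;35;35;50m▌[38;2;15;15;25m[48;2;15;15;25m [38;2;15;15;25m[48;2;15;15;25m [0m
[38;2;35;35;50m[48;2;15;15;25m🬂[38;2;35;35;50m[48;2;15;15;25m🬂[38;2;255;150;50m[48;2;27;27;40m🬀[38;2;35;35;50m[48;2;15;15;25m🬂[38;2;35;35;50m[48;2;15;15;25m🬨[38;2;35;35;50m[48;2;15;15;25m🬂[38;2;255;150;50m[48;2;19;19;30m🬁[38;2;35;35;50m[48;2;15;15;25m🬕[38;2;35;35;50m[48;2;15;15;25m🬂[38;2;35;35;50m[48;2;15;15;25m🬨[38;2;35;35;50m[48;2;15;15;25m🬂[38;2;35;35;50m[48;2;15;15;25m🬂[0m
[38;2;23;23;35m[48;2;255;150;50m🬬[38;2;15;15;25m[48;2;35;35;50m🬰[38;2;35;35;50m[48;2;15;15;25m🬛[38;2;15;15;25m[48;2;35;35;50m🬰[38;2;15;15;25m[48;2;35;35;50m🬐[38;2;15;15;25m[48;2;35;35;50m🬰[38;2;15;15;25m[48;2;35;35;50m🬰[38;2;35;35;50m[48;2;15;15;25m🬛[38;2;15;15;25m[48;2;35;35;50m🬰[38;2;15;15;25m[48;2;35;35;50m🬐[38;2;15;15;25m[48;2;35;35;50m🬰[38;2;15;15;25m[48;2;35;35;50m🬰[0m
[38;2;255;150;50m[48;2;255;150;50m [38;2;15;15;25m[48;2;255;150;50m🬸[38;2;35;35;50m[48;2;15;15;25m▌[38;2;15;15;25m[48;2;15;15;25m [38;2;15;15;25m[48;2;35;35;50m▌[38;2;15;15;25m[48;2;15;15;25m [38;2;15;15;25m[48;2;15;15;25m [38;2;35;35;50m[48;2;15;15;25m▌[38;2;15;15;25m[48;2;15;15;25m [38;2;15;15;25m[48;2;35;35;50m▌[38;2;15;15;25m[48;2;15;15;25m [38;2;15;15;25m[48;2;15;15;25m [0m
</frame>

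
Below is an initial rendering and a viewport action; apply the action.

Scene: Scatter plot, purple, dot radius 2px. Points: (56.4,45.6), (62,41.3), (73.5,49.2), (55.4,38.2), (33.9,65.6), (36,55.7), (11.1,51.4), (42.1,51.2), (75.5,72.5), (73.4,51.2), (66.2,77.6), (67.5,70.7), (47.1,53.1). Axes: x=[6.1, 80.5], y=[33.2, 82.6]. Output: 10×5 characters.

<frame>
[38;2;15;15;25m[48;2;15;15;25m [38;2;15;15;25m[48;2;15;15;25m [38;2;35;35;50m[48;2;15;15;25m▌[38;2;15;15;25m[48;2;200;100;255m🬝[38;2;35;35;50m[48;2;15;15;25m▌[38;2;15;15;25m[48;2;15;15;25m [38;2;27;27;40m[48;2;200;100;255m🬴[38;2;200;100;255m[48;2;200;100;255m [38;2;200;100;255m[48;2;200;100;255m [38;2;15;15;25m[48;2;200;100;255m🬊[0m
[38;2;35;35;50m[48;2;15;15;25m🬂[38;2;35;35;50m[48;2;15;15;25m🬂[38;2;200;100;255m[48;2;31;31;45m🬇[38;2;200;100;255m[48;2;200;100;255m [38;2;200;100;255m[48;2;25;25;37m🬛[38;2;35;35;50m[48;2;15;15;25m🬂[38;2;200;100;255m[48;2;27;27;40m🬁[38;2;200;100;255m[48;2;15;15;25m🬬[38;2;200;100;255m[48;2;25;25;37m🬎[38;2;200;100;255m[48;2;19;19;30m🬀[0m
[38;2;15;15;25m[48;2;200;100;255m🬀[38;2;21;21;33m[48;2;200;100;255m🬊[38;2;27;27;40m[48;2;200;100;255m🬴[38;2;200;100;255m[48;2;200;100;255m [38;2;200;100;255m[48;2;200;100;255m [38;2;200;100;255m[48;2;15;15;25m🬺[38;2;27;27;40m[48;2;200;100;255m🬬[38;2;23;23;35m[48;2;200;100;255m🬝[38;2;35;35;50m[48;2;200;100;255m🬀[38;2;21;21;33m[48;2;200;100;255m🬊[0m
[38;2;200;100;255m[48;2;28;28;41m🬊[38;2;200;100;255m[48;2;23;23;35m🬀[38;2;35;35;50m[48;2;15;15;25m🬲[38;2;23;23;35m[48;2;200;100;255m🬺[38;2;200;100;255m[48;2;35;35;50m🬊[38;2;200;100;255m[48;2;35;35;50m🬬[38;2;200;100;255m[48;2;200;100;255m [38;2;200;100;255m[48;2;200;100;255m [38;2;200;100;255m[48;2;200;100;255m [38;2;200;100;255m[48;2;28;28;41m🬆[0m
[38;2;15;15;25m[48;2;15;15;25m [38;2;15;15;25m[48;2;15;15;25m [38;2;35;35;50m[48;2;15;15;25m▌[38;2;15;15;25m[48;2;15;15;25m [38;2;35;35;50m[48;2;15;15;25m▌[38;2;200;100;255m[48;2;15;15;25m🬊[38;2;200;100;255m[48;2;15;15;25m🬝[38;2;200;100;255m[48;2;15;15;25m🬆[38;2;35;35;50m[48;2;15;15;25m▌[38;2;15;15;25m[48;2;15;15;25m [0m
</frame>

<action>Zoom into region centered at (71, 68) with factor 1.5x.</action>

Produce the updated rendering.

<frame>
[38;2;15;15;25m[48;2;15;15;25m [38;2;15;15;25m[48;2;15;15;25m [38;2;27;27;40m[48;2;200;100;255m🬝[38;2;15;15;25m[48;2;200;100;255m🬀[38;2;21;21;33m[48;2;200;100;255m🬊[38;2;15;15;25m[48;2;15;15;25m [38;2;35;35;50m[48;2;15;15;25m▌[38;2;15;15;25m[48;2;15;15;25m [38;2;35;35;50m[48;2;15;15;25m▌[38;2;15;15;25m[48;2;15;15;25m [0m
[38;2;35;35;50m[48;2;15;15;25m🬂[38;2;35;35;50m[48;2;15;15;25m🬂[38;2;35;35;50m[48;2;15;15;25m🬕[38;2;200;100;255m[48;2;15;15;25m🬸[38;2;200;100;255m[48;2;35;35;50m🬺[38;2;35;35;50m[48;2;200;100;255m🬀[38;2;200;100;255m[48;2;28;28;41m🬱[38;2;35;35;50m[48;2;15;15;25m🬂[38;2;35;35;50m[48;2;15;15;25m🬕[38;2;35;35;50m[48;2;15;15;25m🬂[0m
[38;2;15;15;25m[48;2;35;35;50m🬰[38;2;15;15;25m[48;2;35;35;50m🬰[38;2;35;35;50m[48;2;15;15;25m🬛[38;2;23;23;35m[48;2;200;100;255m🬺[38;2;200;100;255m[48;2;28;28;41m🬆[38;2;200;100;255m[48;2;21;21;33m🬊[38;2;200;100;255m[48;2;27;27;40m🬀[38;2;15;15;25m[48;2;35;35;50m🬰[38;2;35;35;50m[48;2;15;15;25m🬛[38;2;15;15;25m[48;2;35;35;50m🬰[0m
[38;2;19;19;30m[48;2;200;100;255m🬬[38;2;15;15;25m[48;2;35;35;50m🬎[38;2;35;35;50m[48;2;15;15;25m🬲[38;2;15;15;25m[48;2;35;35;50m🬎[38;2;35;35;50m[48;2;15;15;25m🬲[38;2;15;15;25m[48;2;35;35;50m🬎[38;2;35;35;50m[48;2;15;15;25m🬲[38;2;15;15;25m[48;2;35;35;50m🬎[38;2;35;35;50m[48;2;15;15;25m🬲[38;2;15;15;25m[48;2;35;35;50m🬎[0m
[38;2;200;100;255m[48;2;200;100;255m [38;2;15;15;25m[48;2;200;100;255m🬸[38;2;35;35;50m[48;2;15;15;25m▌[38;2;15;15;25m[48;2;15;15;25m [38;2;28;28;41m[48;2;200;100;255m🬆[38;2;200;100;255m[48;2;15;15;25m🬺[38;2;23;23;35m[48;2;200;100;255m🬬[38;2;15;15;25m[48;2;15;15;25m [38;2;35;35;50m[48;2;15;15;25m▌[38;2;15;15;25m[48;2;15;15;25m [0m
</frame>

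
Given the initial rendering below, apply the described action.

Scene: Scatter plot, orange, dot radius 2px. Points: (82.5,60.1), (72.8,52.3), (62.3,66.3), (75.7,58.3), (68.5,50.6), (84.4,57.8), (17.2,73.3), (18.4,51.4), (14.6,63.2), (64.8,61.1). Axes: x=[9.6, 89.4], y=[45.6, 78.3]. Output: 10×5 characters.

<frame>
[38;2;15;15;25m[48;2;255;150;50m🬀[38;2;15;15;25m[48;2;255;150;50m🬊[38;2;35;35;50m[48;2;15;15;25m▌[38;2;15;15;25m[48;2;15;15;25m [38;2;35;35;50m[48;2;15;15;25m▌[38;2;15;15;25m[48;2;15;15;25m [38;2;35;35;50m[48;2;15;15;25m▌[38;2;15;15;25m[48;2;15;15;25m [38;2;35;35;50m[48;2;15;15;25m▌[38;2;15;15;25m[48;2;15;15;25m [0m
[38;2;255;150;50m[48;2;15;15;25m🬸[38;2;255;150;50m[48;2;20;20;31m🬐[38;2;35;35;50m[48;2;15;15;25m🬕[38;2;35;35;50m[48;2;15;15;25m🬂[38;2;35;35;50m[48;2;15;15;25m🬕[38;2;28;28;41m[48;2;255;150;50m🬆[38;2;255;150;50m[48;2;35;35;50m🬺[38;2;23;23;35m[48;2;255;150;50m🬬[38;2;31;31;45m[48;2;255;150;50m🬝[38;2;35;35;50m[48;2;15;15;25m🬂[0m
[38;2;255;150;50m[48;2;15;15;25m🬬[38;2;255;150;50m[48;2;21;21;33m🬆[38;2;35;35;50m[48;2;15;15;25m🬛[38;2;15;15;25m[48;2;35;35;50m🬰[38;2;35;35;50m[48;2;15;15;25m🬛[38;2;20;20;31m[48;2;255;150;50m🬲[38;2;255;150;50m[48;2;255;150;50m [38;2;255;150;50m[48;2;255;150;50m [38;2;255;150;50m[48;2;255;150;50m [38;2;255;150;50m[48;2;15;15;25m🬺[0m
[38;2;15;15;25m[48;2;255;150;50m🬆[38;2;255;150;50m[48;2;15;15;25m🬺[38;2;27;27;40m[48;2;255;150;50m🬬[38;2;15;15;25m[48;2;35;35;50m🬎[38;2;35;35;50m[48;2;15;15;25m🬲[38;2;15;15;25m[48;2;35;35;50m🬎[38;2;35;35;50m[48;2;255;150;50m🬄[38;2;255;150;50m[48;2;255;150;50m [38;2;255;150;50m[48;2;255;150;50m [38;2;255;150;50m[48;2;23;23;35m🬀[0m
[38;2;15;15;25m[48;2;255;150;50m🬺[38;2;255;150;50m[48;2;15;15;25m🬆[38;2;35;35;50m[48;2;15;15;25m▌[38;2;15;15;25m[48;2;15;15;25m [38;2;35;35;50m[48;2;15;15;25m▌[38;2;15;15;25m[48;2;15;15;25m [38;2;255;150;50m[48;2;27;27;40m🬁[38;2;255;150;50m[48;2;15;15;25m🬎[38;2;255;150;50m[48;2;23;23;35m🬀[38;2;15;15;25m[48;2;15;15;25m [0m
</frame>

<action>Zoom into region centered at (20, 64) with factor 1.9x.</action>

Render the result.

<frame>
[38;2;15;15;25m[48;2;15;15;25m [38;2;15;15;25m[48;2;15;15;25m [38;2;35;35;50m[48;2;15;15;25m▌[38;2;255;150;50m[48;2;15;15;25m🬊[38;2;255;150;50m[48;2;15;15;25m🬝[38;2;255;150;50m[48;2;15;15;25m🬀[38;2;35;35;50m[48;2;15;15;25m▌[38;2;15;15;25m[48;2;15;15;25m [38;2;35;35;50m[48;2;15;15;25m▌[38;2;15;15;25m[48;2;15;15;25m [0m
[38;2;35;35;50m[48;2;15;15;25m🬂[38;2;35;35;50m[48;2;15;15;25m🬂[38;2;35;35;50m[48;2;15;15;25m🬕[38;2;23;23;35m[48;2;255;150;50m🬝[38;2;35;35;50m[48;2;15;15;25m🬕[38;2;35;35;50m[48;2;15;15;25m🬂[38;2;35;35;50m[48;2;15;15;25m🬕[38;2;35;35;50m[48;2;15;15;25m🬂[38;2;35;35;50m[48;2;15;15;25m🬕[38;2;35;35;50m[48;2;15;15;25m🬂[0m
[38;2;15;15;25m[48;2;35;35;50m🬰[38;2;15;15;25m[48;2;35;35;50m🬰[38;2;27;27;40m[48;2;255;150;50m🬴[38;2;255;150;50m[48;2;255;150;50m [38;2;255;150;50m[48;2;15;15;25m🬛[38;2;15;15;25m[48;2;35;35;50m🬰[38;2;35;35;50m[48;2;15;15;25m🬛[38;2;15;15;25m[48;2;35;35;50m🬰[38;2;35;35;50m[48;2;15;15;25m🬛[38;2;15;15;25m[48;2;35;35;50m🬰[0m
[38;2;15;15;25m[48;2;35;35;50m🬎[38;2;15;15;25m[48;2;35;35;50m🬎[38;2;35;35;50m[48;2;15;15;25m🬲[38;2;23;23;35m[48;2;255;150;50m🬺[38;2;35;35;50m[48;2;15;15;25m🬲[38;2;15;15;25m[48;2;35;35;50m🬎[38;2;35;35;50m[48;2;15;15;25m🬲[38;2;15;15;25m[48;2;35;35;50m🬎[38;2;35;35;50m[48;2;15;15;25m🬲[38;2;15;15;25m[48;2;35;35;50m🬎[0m
[38;2;15;15;25m[48;2;15;15;25m [38;2;15;15;25m[48;2;15;15;25m [38;2;35;35;50m[48;2;15;15;25m▌[38;2;15;15;25m[48;2;15;15;25m [38;2;35;35;50m[48;2;15;15;25m▌[38;2;15;15;25m[48;2;15;15;25m [38;2;35;35;50m[48;2;15;15;25m▌[38;2;15;15;25m[48;2;15;15;25m [38;2;35;35;50m[48;2;15;15;25m▌[38;2;15;15;25m[48;2;15;15;25m [0m
</frame>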